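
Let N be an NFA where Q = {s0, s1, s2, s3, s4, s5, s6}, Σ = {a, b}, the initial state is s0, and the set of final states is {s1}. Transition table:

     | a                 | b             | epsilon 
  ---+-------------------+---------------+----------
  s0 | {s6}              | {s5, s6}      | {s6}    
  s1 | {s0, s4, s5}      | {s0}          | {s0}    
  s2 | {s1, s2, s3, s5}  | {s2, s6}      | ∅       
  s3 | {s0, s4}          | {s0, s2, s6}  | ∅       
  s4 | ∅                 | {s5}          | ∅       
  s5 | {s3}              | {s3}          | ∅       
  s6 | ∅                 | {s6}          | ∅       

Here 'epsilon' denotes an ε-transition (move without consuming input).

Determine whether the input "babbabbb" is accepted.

Start: ε-closure({s0}) = {s0, s6}.
Read 'b': s0→{s5, s6}, s6→{s6}; now {s5, s6}.
Read 'a': s5→{s3}, s6→∅; now {s3}.
Read 'b': s3→{s0, s2, s6}; now {s0, s2, s6}.
Read 'b': s0→{s5, s6}, s2→{s2, s6}, s6→{s6}; now {s2, s5, s6}.
Read 'a': s2→{s1, s2, s3, s5}, s5→{s3}, s6→∅; union {s1, s2, s3, s5}; ε-closure = {s0, s1, s2, s3, s5, s6}.
Read 'b': s0→{s5, s6}, s1→{s0}, s2→{s2, s6}, s3→{s0, s2, s6}, s5→{s3}, s6→{s6}; now {s0, s2, s3, s5, s6}.
Read 'b': s0→{s5, s6}, s2→{s2, s6}, s3→{s0, s2, s6}, s5→{s3}, s6→{s6}; now {s0, s2, s3, s5, s6}.
Read 'b': s0→{s5, s6}, s2→{s2, s6}, s3→{s0, s2, s6}, s5→{s3}, s6→{s6}; now {s0, s2, s3, s5, s6}.
The final set {s0, s2, s3, s5, s6} contains no accepting state.

No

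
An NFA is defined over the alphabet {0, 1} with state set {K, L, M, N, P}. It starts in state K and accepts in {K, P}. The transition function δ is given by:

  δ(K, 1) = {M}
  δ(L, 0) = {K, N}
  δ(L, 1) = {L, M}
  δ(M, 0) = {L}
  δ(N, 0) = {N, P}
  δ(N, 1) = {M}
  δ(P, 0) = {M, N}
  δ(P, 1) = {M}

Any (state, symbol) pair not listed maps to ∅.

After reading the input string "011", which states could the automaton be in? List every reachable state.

∅

Start in {K}.
Read '0': K→∅; now ∅.
The set is empty and remains empty for the remaining 2 symbols.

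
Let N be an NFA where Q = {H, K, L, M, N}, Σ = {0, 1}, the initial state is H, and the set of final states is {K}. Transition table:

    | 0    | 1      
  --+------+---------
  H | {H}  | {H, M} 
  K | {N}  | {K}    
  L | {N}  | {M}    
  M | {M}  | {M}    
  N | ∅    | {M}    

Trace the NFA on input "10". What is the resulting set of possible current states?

{H, M}

Start in {H}.
Read '1': H→{H, M}; now {H, M}.
Read '0': H→{H}, M→{M}; now {H, M}.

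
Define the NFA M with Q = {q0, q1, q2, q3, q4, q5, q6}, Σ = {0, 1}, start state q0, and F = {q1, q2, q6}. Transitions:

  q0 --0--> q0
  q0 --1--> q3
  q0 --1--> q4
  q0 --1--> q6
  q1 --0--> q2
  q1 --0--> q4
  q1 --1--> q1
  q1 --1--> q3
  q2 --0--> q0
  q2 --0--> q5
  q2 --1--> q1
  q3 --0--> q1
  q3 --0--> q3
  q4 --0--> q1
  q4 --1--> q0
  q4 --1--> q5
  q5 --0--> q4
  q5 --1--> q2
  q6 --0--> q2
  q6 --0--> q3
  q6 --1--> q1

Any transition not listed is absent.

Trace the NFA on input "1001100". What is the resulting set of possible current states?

Start in {q0}.
Read '1': {q0} → {q3, q4, q6}.
Read '0': {q3, q4, q6} → {q1, q2, q3}.
Read '0': {q1, q2, q3} → {q0, q1, q2, q3, q4, q5}.
Read '1': {q0, q1, q2, q3, q4, q5} → {q0, q1, q2, q3, q4, q5, q6}.
Read '1': {q0, q1, q2, q3, q4, q5, q6} → {q0, q1, q2, q3, q4, q5, q6}.
Read '0': {q0, q1, q2, q3, q4, q5, q6} → {q0, q1, q2, q3, q4, q5}.
Read '0': {q0, q1, q2, q3, q4, q5} → {q0, q1, q2, q3, q4, q5}.

{q0, q1, q2, q3, q4, q5}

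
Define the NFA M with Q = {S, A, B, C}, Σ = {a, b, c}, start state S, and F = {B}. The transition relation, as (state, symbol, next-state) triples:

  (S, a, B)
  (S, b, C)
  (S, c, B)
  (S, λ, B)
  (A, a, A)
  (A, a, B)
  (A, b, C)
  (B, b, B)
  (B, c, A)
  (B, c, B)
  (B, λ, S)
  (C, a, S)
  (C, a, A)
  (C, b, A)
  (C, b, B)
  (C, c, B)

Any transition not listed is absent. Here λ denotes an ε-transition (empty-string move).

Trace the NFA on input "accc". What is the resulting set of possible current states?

{S, A, B}

Start: ε-closure({S}) = {S, B}.
Read 'a': S→{B}, B→∅; union {B}; ε-closure = {S, B}.
Read 'c': S→{B}, B→{A, B}; union {A, B}; ε-closure = {S, A, B}.
Read 'c': S→{B}, A→∅, B→{A, B}; union {A, B}; ε-closure = {S, A, B}.
Read 'c': S→{B}, A→∅, B→{A, B}; union {A, B}; ε-closure = {S, A, B}.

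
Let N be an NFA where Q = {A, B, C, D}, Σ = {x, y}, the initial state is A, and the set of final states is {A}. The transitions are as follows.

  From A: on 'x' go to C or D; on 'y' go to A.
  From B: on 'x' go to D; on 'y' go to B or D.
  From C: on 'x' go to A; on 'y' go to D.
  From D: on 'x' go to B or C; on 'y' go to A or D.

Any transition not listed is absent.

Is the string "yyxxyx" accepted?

No

Start in {A}.
Read 'y': A→{A}; now {A}.
Read 'y': A→{A}; now {A}.
Read 'x': A→{C, D}; now {C, D}.
Read 'x': C→{A}, D→{B, C}; now {A, B, C}.
Read 'y': A→{A}, B→{B, D}, C→{D}; now {A, B, D}.
Read 'x': A→{C, D}, B→{D}, D→{B, C}; now {B, C, D}.
The final set {B, C, D} contains no accepting state.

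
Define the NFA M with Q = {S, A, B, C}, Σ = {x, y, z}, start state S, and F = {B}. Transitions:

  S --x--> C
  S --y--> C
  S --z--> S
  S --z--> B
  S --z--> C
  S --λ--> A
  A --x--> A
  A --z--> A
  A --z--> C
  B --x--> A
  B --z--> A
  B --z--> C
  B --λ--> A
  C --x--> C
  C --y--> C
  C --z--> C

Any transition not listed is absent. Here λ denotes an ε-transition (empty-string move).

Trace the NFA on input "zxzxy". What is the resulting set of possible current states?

Start: ε-closure({S}) = {S, A}.
Read 'z': {S, A} → {S, A, B, C}.
Read 'x': {S, A, B, C} → {A, C}.
Read 'z': {A, C} → {A, C}.
Read 'x': {A, C} → {A, C}.
Read 'y': {A, C} → {C}.

{C}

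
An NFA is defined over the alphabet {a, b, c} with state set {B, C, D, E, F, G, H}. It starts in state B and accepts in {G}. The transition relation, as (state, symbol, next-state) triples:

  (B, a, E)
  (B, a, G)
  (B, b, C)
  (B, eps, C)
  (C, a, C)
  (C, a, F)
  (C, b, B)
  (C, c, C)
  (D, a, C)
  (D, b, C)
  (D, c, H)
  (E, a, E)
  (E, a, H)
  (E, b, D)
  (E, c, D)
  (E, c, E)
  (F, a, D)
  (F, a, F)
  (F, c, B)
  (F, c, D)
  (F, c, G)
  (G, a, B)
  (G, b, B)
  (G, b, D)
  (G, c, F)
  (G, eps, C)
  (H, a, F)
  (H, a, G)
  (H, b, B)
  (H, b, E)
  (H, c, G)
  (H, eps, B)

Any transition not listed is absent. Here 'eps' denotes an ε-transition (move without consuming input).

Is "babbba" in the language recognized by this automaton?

Yes

Start: ε-closure({B}) = {B, C}.
Read 'b': {B, C} → {B, C}.
Read 'a': {B, C} → {C, E, F, G}.
Read 'b': {C, E, F, G} → {B, C, D}.
Read 'b': {B, C, D} → {B, C}.
Read 'b': {B, C} → {B, C}.
Read 'a': {B, C} → {C, E, F, G}.
The final set {C, E, F, G} contains the accepting state G.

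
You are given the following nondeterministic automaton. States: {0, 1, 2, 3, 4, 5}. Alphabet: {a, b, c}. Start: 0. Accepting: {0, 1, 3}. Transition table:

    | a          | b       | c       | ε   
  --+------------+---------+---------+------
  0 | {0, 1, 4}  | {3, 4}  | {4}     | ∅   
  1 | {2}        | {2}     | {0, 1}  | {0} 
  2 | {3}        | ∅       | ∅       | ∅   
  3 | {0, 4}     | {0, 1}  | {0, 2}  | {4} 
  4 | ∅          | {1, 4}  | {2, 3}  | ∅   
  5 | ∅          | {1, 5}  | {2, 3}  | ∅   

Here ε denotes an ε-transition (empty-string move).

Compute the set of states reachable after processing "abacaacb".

Start in {0}.
Read 'a': 0→{0, 1, 4}; now {0, 1, 4}.
Read 'b': 0→{3, 4}, 1→{2}, 4→{1, 4}; union {1, 2, 3, 4}; ε-closure = {0, 1, 2, 3, 4}.
Read 'a': 0→{0, 1, 4}, 1→{2}, 2→{3}, 3→{0, 4}, 4→∅; now {0, 1, 2, 3, 4}.
Read 'c': 0→{4}, 1→{0, 1}, 2→∅, 3→{0, 2}, 4→{2, 3}; now {0, 1, 2, 3, 4}.
Read 'a': 0→{0, 1, 4}, 1→{2}, 2→{3}, 3→{0, 4}, 4→∅; now {0, 1, 2, 3, 4}.
Read 'a': 0→{0, 1, 4}, 1→{2}, 2→{3}, 3→{0, 4}, 4→∅; now {0, 1, 2, 3, 4}.
Read 'c': 0→{4}, 1→{0, 1}, 2→∅, 3→{0, 2}, 4→{2, 3}; now {0, 1, 2, 3, 4}.
Read 'b': 0→{3, 4}, 1→{2}, 2→∅, 3→{0, 1}, 4→{1, 4}; now {0, 1, 2, 3, 4}.

{0, 1, 2, 3, 4}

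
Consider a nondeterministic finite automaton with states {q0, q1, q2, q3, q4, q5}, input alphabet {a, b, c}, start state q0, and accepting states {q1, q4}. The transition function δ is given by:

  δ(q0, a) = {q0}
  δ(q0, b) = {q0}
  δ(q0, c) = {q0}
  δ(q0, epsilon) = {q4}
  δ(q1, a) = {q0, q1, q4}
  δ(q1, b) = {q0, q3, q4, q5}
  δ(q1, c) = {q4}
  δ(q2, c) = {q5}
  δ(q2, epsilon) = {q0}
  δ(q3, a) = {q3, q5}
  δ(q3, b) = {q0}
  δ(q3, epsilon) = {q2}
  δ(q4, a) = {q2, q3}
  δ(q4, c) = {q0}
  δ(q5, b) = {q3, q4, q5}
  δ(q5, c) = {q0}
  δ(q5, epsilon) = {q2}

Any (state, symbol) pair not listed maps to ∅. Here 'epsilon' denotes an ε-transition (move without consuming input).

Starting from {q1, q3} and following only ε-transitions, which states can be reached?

{q0, q1, q2, q3, q4}

Begin with {q1, q3}.
ε-move q3 → q2; add q2.
ε-move q2 → q0; add q0.
ε-move q0 → q4; add q4.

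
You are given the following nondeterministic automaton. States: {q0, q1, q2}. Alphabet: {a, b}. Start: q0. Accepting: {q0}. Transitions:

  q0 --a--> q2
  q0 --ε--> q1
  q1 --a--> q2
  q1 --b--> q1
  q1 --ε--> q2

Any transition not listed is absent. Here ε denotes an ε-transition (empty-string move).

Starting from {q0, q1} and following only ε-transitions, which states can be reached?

Begin with {q0, q1}.
ε-move q1 → q2; add q2.

{q0, q1, q2}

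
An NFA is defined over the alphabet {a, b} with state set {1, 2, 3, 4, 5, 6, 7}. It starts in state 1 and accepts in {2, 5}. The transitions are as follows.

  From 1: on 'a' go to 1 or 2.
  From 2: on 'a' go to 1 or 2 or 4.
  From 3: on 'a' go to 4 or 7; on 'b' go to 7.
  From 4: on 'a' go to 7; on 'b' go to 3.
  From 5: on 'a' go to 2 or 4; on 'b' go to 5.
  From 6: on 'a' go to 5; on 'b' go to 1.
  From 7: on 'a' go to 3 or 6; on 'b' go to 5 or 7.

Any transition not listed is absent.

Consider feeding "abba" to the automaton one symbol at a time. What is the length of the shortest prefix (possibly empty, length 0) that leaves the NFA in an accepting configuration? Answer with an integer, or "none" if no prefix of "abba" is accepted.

1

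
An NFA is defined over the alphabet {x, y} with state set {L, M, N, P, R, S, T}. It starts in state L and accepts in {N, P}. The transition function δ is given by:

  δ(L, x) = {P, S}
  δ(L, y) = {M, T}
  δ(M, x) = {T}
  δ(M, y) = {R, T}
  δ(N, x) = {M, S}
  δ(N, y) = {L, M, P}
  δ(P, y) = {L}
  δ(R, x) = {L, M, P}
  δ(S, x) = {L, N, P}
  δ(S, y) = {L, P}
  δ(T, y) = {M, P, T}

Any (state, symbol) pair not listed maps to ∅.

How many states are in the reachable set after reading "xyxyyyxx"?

Start in {L}.
Read 'x': {L} → {P, S}.
Read 'y': {P, S} → {L, P}.
Read 'x': {L, P} → {P, S}.
Read 'y': {P, S} → {L, P}.
Read 'y': {L, P} → {L, M, T}.
Read 'y': {L, M, T} → {M, P, R, T}.
Read 'x': {M, P, R, T} → {L, M, P, T}.
Read 'x': {L, M, P, T} → {P, S, T}.
That set has 3 states.

3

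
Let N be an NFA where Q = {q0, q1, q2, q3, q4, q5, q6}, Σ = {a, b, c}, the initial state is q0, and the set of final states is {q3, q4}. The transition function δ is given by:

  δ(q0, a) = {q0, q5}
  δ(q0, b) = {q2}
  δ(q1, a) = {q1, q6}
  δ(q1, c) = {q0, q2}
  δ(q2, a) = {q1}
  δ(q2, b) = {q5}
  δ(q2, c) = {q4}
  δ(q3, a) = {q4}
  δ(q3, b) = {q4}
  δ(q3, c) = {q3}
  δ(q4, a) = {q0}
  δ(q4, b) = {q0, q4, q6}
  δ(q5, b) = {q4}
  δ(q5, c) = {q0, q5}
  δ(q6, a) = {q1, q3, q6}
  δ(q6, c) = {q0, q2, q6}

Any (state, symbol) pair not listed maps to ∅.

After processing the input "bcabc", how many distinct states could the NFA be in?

Start in {q0}.
Read 'b': {q0} → {q2}.
Read 'c': {q2} → {q4}.
Read 'a': {q4} → {q0}.
Read 'b': {q0} → {q2}.
Read 'c': {q2} → {q4}.
That set has 1 state.

1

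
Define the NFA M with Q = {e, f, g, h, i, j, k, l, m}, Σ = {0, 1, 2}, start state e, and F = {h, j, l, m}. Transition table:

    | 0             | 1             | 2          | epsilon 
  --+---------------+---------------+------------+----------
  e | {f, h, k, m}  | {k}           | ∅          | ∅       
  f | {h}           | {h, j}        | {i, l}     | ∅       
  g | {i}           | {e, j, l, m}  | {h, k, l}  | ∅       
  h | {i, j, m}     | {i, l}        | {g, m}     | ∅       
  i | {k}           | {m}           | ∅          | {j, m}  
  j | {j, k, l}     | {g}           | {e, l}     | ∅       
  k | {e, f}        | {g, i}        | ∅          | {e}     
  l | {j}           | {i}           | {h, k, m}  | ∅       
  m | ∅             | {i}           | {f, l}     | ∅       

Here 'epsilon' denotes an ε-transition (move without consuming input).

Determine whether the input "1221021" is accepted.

Start in {e}.
Read '1': {e} → {e, k}.
Read '2': {e, k} → ∅.
The set is empty and remains empty for the remaining 5 symbols.
The final set ∅ contains no accepting state.

No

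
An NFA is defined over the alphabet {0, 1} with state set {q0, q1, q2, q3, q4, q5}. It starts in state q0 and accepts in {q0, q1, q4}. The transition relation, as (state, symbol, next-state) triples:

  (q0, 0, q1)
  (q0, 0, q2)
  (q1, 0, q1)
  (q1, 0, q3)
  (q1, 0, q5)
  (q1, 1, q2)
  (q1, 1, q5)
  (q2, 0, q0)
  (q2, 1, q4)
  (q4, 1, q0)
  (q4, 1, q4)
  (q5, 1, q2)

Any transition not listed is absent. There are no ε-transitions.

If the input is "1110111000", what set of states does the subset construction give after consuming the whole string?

Start in {q0}.
Read '1': q0→∅; now ∅.
The set is empty and remains empty for the remaining 9 symbols.

∅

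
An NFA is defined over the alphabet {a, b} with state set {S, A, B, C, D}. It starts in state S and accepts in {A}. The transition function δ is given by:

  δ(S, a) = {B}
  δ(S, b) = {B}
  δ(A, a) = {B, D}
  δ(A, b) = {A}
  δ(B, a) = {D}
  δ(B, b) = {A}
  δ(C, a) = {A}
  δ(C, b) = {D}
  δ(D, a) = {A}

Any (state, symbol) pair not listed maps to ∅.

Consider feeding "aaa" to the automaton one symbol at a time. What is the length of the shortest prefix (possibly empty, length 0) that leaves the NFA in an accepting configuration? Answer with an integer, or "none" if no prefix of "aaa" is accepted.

Start in {S}.
Read 'a': S→{B}; now {B}.
Read 'a': B→{D}; now {D}.
Read 'a': D→{A}; now {A}.
None of the earlier sets intersect F, but {A} does.

3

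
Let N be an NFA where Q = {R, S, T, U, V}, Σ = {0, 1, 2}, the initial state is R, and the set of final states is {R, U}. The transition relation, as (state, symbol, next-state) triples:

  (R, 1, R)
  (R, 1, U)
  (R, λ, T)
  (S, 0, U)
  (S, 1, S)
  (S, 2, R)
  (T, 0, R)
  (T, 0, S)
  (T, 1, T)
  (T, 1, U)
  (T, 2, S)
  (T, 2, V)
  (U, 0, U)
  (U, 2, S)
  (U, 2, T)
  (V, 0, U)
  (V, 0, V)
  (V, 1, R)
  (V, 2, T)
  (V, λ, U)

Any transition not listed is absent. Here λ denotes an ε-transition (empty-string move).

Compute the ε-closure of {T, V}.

Begin with {T, V}.
ε-move V → U; add U.

{T, U, V}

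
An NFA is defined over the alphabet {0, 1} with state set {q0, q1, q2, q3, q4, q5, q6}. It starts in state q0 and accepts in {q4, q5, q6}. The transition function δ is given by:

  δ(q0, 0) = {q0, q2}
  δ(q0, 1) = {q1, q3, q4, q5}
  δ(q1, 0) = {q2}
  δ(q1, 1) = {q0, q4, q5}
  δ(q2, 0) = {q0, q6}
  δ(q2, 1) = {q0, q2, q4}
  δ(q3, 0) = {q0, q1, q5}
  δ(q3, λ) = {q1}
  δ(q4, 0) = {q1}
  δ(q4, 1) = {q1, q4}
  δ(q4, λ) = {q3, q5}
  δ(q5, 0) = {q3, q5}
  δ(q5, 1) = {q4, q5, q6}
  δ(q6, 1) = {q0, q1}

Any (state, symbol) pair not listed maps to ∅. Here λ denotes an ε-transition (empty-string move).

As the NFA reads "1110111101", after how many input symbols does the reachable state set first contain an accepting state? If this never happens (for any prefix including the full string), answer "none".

Start in {q0}.
Read '1': {q0} → {q1, q3, q4, q5}.
None of the earlier sets intersect F, but {q1, q3, q4, q5} does.

1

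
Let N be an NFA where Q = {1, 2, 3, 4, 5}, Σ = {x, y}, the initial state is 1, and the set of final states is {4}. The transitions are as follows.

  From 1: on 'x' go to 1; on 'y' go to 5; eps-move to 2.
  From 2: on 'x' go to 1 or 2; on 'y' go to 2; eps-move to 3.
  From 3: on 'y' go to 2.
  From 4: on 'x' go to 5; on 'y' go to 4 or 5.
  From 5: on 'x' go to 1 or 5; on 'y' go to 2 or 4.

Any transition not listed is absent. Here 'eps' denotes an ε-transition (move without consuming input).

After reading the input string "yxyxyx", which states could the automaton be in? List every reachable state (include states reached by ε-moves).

Start: ε-closure({1}) = {1, 2, 3}.
Read 'y': {1, 2, 3} → {2, 3, 5}.
Read 'x': {2, 3, 5} → {1, 2, 3, 5}.
Read 'y': {1, 2, 3, 5} → {2, 3, 4, 5}.
Read 'x': {2, 3, 4, 5} → {1, 2, 3, 5}.
Read 'y': {1, 2, 3, 5} → {2, 3, 4, 5}.
Read 'x': {2, 3, 4, 5} → {1, 2, 3, 5}.

{1, 2, 3, 5}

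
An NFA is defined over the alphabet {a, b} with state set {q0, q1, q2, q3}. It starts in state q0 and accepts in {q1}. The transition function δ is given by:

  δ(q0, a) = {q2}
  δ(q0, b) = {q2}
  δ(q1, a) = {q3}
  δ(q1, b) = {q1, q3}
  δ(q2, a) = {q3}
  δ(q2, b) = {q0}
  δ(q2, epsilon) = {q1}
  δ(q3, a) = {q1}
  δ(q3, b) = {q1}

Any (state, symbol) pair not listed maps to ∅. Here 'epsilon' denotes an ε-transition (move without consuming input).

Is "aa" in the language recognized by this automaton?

Start in {q0}.
Read 'a': q0→{q2}; union {q2}; ε-closure = {q1, q2}.
Read 'a': q1→{q3}, q2→{q3}; now {q3}.
The final set {q3} contains no accepting state.

No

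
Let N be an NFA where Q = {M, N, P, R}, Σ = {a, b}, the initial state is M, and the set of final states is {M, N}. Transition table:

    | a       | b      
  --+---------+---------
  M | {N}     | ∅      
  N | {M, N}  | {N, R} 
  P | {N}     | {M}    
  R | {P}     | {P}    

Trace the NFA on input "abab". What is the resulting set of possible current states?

Start in {M}.
Read 'a': {M} → {N}.
Read 'b': {N} → {N, R}.
Read 'a': {N, R} → {M, N, P}.
Read 'b': {M, N, P} → {M, N, R}.

{M, N, R}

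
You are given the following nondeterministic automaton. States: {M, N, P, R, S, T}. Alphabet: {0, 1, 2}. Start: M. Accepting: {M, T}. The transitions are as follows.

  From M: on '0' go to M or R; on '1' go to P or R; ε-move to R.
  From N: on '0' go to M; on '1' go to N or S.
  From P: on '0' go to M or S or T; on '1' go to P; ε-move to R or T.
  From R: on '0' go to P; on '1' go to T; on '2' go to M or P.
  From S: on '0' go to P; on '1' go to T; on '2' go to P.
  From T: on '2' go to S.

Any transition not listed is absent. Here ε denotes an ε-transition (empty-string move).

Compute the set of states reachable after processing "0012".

{M, P, R, S, T}

Start: ε-closure({M}) = {M, R}.
Read '0': M→{M, R}, R→{P}; union {M, P, R}; ε-closure = {M, P, R, T}.
Read '0': M→{M, R}, P→{M, S, T}, R→{P}, T→∅; now {M, P, R, S, T}.
Read '1': M→{P, R}, P→{P}, R→{T}, S→{T}, T→∅; now {P, R, T}.
Read '2': P→∅, R→{M, P}, T→{S}; union {M, P, S}; ε-closure = {M, P, R, S, T}.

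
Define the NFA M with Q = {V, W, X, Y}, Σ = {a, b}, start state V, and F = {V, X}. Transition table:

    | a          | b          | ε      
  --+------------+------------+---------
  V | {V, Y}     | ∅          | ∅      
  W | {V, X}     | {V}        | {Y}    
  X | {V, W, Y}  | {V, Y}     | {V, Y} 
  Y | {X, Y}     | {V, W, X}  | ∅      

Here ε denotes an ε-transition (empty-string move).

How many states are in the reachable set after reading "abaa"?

Start in {V}.
Read 'a': {V} → {V, Y}.
Read 'b': {V, Y} → {V, W, X, Y}.
Read 'a': {V, W, X, Y} → {V, W, X, Y}.
Read 'a': {V, W, X, Y} → {V, W, X, Y}.
That set has 4 states.

4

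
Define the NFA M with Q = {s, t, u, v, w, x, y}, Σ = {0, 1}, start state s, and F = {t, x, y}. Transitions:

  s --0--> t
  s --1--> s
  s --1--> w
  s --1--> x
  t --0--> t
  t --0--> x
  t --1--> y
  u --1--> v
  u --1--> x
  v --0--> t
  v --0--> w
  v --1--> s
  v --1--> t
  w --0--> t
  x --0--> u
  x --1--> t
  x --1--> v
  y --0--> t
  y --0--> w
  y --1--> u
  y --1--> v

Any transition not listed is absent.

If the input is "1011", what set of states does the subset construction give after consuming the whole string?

Start in {s}.
Read '1': s→{s, w, x}; now {s, w, x}.
Read '0': s→{t}, w→{t}, x→{u}; now {t, u}.
Read '1': t→{y}, u→{v, x}; now {v, x, y}.
Read '1': v→{s, t}, x→{t, v}, y→{u, v}; now {s, t, u, v}.

{s, t, u, v}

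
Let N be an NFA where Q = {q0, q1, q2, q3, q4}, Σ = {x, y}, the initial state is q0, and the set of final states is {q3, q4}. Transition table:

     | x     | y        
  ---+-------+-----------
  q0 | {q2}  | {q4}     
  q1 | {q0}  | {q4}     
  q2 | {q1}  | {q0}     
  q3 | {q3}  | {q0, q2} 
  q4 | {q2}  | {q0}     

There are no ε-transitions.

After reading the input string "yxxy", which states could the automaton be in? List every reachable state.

Start in {q0}.
Read 'y': {q0} → {q4}.
Read 'x': {q4} → {q2}.
Read 'x': {q2} → {q1}.
Read 'y': {q1} → {q4}.

{q4}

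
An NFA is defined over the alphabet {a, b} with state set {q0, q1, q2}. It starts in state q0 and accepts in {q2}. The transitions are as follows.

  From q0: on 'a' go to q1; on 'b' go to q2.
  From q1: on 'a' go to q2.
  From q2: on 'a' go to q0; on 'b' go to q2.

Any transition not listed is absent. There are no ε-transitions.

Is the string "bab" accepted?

Yes

Start in {q0}.
Read 'b': {q0} → {q2}.
Read 'a': {q2} → {q0}.
Read 'b': {q0} → {q2}.
The final set {q2} contains the accepting state q2.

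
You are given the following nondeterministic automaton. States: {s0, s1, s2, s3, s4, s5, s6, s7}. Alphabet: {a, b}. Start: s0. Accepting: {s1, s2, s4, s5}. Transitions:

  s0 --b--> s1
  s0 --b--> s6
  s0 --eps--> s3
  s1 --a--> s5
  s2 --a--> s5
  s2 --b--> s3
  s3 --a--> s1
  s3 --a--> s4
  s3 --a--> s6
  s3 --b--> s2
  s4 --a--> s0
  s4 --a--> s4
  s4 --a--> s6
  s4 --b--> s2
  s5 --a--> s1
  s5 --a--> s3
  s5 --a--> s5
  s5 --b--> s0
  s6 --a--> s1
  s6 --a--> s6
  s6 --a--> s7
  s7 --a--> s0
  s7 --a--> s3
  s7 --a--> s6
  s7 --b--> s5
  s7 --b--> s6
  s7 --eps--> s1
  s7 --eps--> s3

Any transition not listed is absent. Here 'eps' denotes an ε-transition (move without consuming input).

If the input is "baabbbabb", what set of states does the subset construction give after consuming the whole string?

Start: ε-closure({s0}) = {s0, s3}.
Read 'b': s0→{s1, s6}, s3→{s2}; now {s1, s2, s6}.
Read 'a': s1→{s5}, s2→{s5}, s6→{s1, s6, s7}; union {s1, s5, s6, s7}; ε-closure = {s1, s3, s5, s6, s7}.
Read 'a': s1→{s5}, s3→{s1, s4, s6}, s5→{s1, s3, s5}, s6→{s1, s6, s7}, s7→{s0, s3, s6}; now {s0, s1, s3, s4, s5, s6, s7}.
Read 'b': s0→{s1, s6}, s1→∅, s3→{s2}, s4→{s2}, s5→{s0}, s6→∅, s7→{s5, s6}; union {s0, s1, s2, s5, s6}; ε-closure = {s0, s1, s2, s3, s5, s6}.
Read 'b': s0→{s1, s6}, s1→∅, s2→{s3}, s3→{s2}, s5→{s0}, s6→∅; now {s0, s1, s2, s3, s6}.
Read 'b': s0→{s1, s6}, s1→∅, s2→{s3}, s3→{s2}, s6→∅; now {s1, s2, s3, s6}.
Read 'a': s1→{s5}, s2→{s5}, s3→{s1, s4, s6}, s6→{s1, s6, s7}; union {s1, s4, s5, s6, s7}; ε-closure = {s1, s3, s4, s5, s6, s7}.
Read 'b': s1→∅, s3→{s2}, s4→{s2}, s5→{s0}, s6→∅, s7→{s5, s6}; union {s0, s2, s5, s6}; ε-closure = {s0, s2, s3, s5, s6}.
Read 'b': s0→{s1, s6}, s2→{s3}, s3→{s2}, s5→{s0}, s6→∅; now {s0, s1, s2, s3, s6}.

{s0, s1, s2, s3, s6}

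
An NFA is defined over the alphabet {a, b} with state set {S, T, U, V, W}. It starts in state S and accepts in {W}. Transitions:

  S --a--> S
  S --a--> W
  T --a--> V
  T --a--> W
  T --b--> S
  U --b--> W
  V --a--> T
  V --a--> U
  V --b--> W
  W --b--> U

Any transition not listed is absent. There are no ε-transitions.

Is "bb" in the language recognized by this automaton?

Start in {S}.
Read 'b': S→∅; now ∅.
The set is empty and remains empty for the remaining 1 symbol.
The final set ∅ contains no accepting state.

No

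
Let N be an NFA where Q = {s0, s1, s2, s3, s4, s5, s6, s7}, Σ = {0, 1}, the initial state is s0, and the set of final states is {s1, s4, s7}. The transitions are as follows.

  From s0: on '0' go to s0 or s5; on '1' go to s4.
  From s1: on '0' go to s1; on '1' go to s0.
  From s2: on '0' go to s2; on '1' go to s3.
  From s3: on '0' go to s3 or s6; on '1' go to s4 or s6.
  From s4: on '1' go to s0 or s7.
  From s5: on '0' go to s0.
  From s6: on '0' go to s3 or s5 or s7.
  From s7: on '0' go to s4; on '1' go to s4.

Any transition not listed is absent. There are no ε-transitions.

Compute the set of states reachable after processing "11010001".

{s4}

Start in {s0}.
Read '1': s0→{s4}; now {s4}.
Read '1': s4→{s0, s7}; now {s0, s7}.
Read '0': s0→{s0, s5}, s7→{s4}; now {s0, s4, s5}.
Read '1': s0→{s4}, s4→{s0, s7}, s5→∅; now {s0, s4, s7}.
Read '0': s0→{s0, s5}, s4→∅, s7→{s4}; now {s0, s4, s5}.
Read '0': s0→{s0, s5}, s4→∅, s5→{s0}; now {s0, s5}.
Read '0': s0→{s0, s5}, s5→{s0}; now {s0, s5}.
Read '1': s0→{s4}, s5→∅; now {s4}.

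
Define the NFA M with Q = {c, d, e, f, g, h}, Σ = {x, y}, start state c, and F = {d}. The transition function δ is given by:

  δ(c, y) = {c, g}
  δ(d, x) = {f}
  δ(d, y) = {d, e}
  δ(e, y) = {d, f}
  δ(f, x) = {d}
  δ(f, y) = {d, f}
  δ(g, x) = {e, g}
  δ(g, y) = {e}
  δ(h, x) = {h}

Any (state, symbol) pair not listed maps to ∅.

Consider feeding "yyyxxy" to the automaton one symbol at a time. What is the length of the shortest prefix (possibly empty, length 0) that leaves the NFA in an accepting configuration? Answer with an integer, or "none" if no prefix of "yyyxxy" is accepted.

Start in {c}.
Read 'y': c→{c, g}; now {c, g}.
Read 'y': c→{c, g}, g→{e}; now {c, e, g}.
Read 'y': c→{c, g}, e→{d, f}, g→{e}; now {c, d, e, f, g}.
None of the earlier sets intersect F, but {c, d, e, f, g} does.

3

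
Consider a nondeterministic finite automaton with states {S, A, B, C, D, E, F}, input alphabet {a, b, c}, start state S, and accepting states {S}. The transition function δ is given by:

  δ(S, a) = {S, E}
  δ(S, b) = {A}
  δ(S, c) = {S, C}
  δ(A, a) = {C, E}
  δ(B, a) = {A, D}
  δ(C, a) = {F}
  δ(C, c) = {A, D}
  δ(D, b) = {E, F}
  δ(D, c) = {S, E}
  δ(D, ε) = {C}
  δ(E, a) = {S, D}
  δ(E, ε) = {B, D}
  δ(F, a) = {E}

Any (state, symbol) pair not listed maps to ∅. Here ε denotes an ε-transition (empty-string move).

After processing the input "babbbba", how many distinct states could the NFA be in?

Start in {S}.
Read 'b': S→{A}; now {A}.
Read 'a': A→{C, E}; union {C, E}; ε-closure = {B, C, D, E}.
Read 'b': B→∅, C→∅, D→{E, F}, E→∅; union {E, F}; ε-closure = {B, C, D, E, F}.
Read 'b': B→∅, C→∅, D→{E, F}, E→∅, F→∅; union {E, F}; ε-closure = {B, C, D, E, F}.
Read 'b': B→∅, C→∅, D→{E, F}, E→∅, F→∅; union {E, F}; ε-closure = {B, C, D, E, F}.
Read 'b': B→∅, C→∅, D→{E, F}, E→∅, F→∅; union {E, F}; ε-closure = {B, C, D, E, F}.
Read 'a': B→{A, D}, C→{F}, D→∅, E→{S, D}, F→{E}; union {S, A, D, E, F}; ε-closure = {S, A, B, C, D, E, F}.
That set has 7 states.

7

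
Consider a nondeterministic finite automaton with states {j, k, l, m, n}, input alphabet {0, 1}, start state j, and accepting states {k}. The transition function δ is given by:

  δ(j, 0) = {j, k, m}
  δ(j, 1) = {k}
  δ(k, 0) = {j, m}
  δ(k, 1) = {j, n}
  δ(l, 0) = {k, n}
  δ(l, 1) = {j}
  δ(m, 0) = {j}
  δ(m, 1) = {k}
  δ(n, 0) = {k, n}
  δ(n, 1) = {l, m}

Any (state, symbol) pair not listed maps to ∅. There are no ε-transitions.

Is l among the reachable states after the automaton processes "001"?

No

Start in {j}.
Read '0': {j} → {j, k, m}.
Read '0': {j, k, m} → {j, k, m}.
Read '1': {j, k, m} → {j, k, n}.
State l is not in {j, k, n}.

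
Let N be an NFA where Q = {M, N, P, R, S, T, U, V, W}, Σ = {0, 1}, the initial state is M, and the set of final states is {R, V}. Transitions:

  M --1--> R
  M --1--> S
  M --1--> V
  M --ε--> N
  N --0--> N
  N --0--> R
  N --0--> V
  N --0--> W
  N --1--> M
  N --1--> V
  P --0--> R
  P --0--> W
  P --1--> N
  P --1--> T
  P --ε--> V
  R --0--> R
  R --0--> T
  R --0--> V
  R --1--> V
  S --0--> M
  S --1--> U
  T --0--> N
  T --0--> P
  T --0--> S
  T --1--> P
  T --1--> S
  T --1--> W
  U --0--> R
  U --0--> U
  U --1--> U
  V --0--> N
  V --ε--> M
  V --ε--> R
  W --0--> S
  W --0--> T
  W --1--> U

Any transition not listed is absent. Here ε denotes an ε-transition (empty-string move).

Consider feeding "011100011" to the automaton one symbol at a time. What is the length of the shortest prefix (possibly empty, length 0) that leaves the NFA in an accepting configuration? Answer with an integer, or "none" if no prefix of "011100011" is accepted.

Start: ε-closure({M}) = {M, N}.
Read '0': {M, N} → {M, N, R, V, W}.
None of the earlier sets intersect F, but {M, N, R, V, W} does.

1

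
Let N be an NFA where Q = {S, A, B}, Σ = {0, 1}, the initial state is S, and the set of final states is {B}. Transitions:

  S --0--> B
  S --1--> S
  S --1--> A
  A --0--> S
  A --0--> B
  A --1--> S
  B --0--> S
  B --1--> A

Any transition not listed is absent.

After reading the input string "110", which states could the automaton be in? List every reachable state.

Start in {S}.
Read '1': S→{S, A}; now {S, A}.
Read '1': S→{S, A}, A→{S}; now {S, A}.
Read '0': S→{B}, A→{S, B}; now {S, B}.

{S, B}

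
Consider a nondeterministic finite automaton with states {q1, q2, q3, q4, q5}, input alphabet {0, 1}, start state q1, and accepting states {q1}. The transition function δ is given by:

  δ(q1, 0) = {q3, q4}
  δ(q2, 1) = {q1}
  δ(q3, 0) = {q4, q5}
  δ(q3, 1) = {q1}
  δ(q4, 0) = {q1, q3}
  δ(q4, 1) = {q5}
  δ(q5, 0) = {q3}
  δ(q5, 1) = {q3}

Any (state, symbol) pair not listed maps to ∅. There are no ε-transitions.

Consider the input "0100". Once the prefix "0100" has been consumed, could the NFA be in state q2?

Start in {q1}.
Read '0': {q1} → {q3, q4}.
Read '1': {q3, q4} → {q1, q5}.
Read '0': {q1, q5} → {q3, q4}.
Read '0': {q3, q4} → {q1, q3, q4, q5}.
State q2 is not in {q1, q3, q4, q5}.

No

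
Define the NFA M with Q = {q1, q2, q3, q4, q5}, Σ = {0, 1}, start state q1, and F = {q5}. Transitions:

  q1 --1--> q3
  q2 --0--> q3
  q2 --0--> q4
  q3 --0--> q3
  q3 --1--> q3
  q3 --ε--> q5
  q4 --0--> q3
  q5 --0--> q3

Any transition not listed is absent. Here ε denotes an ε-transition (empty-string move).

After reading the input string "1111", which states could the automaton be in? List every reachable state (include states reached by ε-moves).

{q3, q5}

Start in {q1}.
Read '1': {q1} → {q3, q5}.
Read '1': {q3, q5} → {q3, q5}.
Read '1': {q3, q5} → {q3, q5}.
Read '1': {q3, q5} → {q3, q5}.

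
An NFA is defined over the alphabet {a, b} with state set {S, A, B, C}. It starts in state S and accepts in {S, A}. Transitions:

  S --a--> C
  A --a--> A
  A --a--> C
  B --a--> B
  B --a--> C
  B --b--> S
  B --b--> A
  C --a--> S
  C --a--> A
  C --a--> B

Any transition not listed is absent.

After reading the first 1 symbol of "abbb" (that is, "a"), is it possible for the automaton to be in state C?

Yes

Start in {S}.
Read 'a': S→{C}; now {C}.
State C is in {C}.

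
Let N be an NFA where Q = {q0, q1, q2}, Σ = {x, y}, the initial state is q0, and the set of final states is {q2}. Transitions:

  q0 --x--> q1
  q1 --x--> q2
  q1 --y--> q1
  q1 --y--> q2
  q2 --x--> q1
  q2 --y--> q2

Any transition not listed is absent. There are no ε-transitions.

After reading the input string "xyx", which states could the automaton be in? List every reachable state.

{q1, q2}

Start in {q0}.
Read 'x': {q0} → {q1}.
Read 'y': {q1} → {q1, q2}.
Read 'x': {q1, q2} → {q1, q2}.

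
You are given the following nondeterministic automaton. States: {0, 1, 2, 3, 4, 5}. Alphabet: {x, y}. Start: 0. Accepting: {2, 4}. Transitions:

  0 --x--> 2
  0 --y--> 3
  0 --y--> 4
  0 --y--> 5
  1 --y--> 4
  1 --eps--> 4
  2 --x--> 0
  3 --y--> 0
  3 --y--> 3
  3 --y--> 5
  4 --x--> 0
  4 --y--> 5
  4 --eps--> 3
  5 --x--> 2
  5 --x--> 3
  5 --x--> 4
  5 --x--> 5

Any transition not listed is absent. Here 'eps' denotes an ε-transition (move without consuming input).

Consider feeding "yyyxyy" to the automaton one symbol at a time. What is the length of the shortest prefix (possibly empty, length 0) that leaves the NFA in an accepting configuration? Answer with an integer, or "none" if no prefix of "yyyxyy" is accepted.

1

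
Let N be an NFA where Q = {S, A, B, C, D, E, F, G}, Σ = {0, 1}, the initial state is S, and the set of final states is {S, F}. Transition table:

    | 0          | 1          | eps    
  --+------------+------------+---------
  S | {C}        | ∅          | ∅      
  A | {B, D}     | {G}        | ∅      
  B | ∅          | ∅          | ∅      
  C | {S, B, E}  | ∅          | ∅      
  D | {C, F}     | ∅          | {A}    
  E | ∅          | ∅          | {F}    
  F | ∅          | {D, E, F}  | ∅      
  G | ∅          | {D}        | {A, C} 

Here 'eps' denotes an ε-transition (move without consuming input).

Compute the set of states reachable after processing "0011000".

{S, A, B, C, D, E, F}

Start in {S}.
Read '0': {S} → {C}.
Read '0': {C} → {S, B, E, F}.
Read '1': {S, B, E, F} → {A, D, E, F}.
Read '1': {A, D, E, F} → {A, C, D, E, F, G}.
Read '0': {A, C, D, E, F, G} → {S, A, B, C, D, E, F}.
Read '0': {S, A, B, C, D, E, F} → {S, A, B, C, D, E, F}.
Read '0': {S, A, B, C, D, E, F} → {S, A, B, C, D, E, F}.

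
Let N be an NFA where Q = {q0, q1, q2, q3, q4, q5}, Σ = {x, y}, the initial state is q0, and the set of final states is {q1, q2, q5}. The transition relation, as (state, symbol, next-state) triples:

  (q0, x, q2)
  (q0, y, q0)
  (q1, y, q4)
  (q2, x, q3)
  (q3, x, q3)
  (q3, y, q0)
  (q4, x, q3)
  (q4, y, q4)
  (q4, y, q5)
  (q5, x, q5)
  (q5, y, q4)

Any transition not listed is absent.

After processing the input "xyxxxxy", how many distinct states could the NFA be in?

Start in {q0}.
Read 'x': q0→{q2}; now {q2}.
Read 'y': q2→∅; now ∅.
The set is empty and remains empty for the remaining 5 symbols.
That set has 0 states.

0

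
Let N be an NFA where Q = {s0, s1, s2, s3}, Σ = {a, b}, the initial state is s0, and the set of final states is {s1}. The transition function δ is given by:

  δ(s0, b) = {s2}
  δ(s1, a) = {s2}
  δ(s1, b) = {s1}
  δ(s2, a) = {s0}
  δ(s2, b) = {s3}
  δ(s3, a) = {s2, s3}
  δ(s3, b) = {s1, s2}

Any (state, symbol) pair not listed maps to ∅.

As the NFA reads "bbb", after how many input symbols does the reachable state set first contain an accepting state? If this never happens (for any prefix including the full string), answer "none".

Start in {s0}.
Read 'b': {s0} → {s2}.
Read 'b': {s2} → {s3}.
Read 'b': {s3} → {s1, s2}.
None of the earlier sets intersect F, but {s1, s2} does.

3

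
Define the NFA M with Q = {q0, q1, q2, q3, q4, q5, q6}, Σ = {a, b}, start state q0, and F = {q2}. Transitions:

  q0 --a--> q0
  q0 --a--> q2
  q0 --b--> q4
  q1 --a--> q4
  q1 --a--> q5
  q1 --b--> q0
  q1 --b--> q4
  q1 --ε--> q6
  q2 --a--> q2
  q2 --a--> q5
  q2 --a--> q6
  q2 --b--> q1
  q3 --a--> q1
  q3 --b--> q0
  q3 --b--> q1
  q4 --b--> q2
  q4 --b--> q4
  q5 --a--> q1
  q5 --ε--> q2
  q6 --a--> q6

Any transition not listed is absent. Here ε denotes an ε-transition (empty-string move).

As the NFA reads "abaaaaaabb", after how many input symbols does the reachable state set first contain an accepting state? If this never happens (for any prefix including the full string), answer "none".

1

Start in {q0}.
Read 'a': q0→{q0, q2}; now {q0, q2}.
None of the earlier sets intersect F, but {q0, q2} does.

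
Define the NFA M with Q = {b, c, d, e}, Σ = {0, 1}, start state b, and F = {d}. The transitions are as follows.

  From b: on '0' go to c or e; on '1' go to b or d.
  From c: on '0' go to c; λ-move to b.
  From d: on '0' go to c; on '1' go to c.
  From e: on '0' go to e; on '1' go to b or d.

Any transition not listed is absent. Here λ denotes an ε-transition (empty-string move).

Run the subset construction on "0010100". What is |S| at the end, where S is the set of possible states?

3

Start in {b}.
Read '0': {b} → {b, c, e}.
Read '0': {b, c, e} → {b, c, e}.
Read '1': {b, c, e} → {b, d}.
Read '0': {b, d} → {b, c, e}.
Read '1': {b, c, e} → {b, d}.
Read '0': {b, d} → {b, c, e}.
Read '0': {b, c, e} → {b, c, e}.
That set has 3 states.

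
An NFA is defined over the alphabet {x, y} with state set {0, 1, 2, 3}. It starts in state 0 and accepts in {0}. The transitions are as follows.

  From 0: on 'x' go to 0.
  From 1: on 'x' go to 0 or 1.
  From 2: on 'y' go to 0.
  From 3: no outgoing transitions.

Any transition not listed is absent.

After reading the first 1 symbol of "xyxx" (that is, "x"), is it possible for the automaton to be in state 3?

No

Start in {0}.
Read 'x': 0→{0}; now {0}.
State 3 is not in {0}.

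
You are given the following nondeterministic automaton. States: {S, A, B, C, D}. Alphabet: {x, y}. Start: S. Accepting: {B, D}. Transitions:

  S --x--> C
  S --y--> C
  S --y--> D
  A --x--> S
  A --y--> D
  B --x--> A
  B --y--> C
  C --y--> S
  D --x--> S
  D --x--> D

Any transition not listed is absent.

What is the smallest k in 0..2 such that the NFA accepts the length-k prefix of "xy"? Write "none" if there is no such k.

none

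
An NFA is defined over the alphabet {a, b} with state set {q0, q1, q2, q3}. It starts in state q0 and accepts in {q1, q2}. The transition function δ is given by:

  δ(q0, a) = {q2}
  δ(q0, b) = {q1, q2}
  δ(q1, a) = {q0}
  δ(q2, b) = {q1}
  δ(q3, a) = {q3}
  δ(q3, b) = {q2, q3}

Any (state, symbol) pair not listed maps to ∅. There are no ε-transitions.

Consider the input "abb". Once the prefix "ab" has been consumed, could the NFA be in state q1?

Start in {q0}.
Read 'a': q0→{q2}; now {q2}.
Read 'b': q2→{q1}; now {q1}.
State q1 is in {q1}.

Yes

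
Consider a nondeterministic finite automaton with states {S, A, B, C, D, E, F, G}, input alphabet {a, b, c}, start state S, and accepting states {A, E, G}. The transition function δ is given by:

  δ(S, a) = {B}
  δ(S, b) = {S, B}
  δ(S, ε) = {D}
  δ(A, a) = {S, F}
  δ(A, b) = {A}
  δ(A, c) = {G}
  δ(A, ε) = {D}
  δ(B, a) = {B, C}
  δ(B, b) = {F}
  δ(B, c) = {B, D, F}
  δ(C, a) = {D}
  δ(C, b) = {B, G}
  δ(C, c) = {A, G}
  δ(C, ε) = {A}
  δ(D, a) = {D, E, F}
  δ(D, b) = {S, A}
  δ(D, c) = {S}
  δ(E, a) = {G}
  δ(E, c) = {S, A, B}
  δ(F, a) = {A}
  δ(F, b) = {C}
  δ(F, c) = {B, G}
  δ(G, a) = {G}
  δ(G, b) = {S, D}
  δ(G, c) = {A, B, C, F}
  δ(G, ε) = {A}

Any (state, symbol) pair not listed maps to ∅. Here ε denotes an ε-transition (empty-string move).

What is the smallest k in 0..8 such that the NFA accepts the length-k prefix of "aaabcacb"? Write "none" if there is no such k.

1

Start: ε-closure({S}) = {S, D}.
Read 'a': {S, D} → {B, D, E, F}.
None of the earlier sets intersect F, but {B, D, E, F} does.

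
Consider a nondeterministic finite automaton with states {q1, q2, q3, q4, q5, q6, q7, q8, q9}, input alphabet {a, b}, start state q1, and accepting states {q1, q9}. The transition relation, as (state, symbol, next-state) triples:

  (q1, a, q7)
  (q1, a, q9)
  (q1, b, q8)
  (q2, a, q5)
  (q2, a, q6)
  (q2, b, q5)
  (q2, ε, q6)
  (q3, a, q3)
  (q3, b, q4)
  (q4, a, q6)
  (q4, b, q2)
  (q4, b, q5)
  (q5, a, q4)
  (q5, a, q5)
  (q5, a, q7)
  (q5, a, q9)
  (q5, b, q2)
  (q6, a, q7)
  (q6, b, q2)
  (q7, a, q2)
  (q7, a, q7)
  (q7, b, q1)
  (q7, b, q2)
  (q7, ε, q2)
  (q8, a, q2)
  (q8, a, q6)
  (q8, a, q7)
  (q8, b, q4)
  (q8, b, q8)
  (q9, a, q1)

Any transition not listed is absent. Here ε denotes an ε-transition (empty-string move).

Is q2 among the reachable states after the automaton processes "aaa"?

Start in {q1}.
Read 'a': {q1} → {q2, q6, q7, q9}.
Read 'a': {q2, q6, q7, q9} → {q1, q2, q5, q6, q7}.
Read 'a': {q1, q2, q5, q6, q7} → {q2, q4, q5, q6, q7, q9}.
State q2 is in {q2, q4, q5, q6, q7, q9}.

Yes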